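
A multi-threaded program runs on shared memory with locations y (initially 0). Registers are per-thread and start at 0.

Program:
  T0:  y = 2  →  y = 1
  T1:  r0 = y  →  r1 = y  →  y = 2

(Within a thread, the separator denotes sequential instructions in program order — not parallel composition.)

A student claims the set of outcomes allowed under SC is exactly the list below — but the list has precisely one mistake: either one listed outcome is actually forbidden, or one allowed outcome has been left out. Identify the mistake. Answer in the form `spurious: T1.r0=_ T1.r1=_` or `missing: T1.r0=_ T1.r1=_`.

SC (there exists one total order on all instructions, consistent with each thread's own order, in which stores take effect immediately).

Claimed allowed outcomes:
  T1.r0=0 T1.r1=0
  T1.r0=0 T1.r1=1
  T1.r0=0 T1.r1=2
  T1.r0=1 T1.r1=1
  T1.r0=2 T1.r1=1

outcome vector order: (T1.r0,T1.r1)
SC: 6 outcomes — {<0 0>, <0 1>, <0 2>, <1 1>, <2 1>, <2 2>}
SC∖claimed = {<2 2>}

missing: T1.r0=2 T1.r1=2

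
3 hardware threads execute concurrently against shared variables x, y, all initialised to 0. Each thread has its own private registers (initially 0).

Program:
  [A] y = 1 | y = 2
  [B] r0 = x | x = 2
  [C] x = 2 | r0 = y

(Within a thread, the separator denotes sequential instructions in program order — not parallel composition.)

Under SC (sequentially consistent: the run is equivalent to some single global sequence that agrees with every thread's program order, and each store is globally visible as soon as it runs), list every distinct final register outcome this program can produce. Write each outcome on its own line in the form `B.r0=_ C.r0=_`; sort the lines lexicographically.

outcome vector order: (B.r0,C.r0)
|SC outcomes| = 6

B.r0=0 C.r0=0
B.r0=0 C.r0=1
B.r0=0 C.r0=2
B.r0=2 C.r0=0
B.r0=2 C.r0=1
B.r0=2 C.r0=2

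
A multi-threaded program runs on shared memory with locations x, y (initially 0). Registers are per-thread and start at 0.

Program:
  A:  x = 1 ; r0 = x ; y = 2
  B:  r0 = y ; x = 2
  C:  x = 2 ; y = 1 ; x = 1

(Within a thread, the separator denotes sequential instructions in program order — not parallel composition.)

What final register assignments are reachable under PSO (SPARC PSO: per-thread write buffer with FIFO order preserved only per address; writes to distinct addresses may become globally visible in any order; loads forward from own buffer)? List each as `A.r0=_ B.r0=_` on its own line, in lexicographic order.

outcome vector order: (A.r0,B.r0)
|PSO outcomes| = 6

A.r0=1 B.r0=0
A.r0=1 B.r0=1
A.r0=1 B.r0=2
A.r0=2 B.r0=0
A.r0=2 B.r0=1
A.r0=2 B.r0=2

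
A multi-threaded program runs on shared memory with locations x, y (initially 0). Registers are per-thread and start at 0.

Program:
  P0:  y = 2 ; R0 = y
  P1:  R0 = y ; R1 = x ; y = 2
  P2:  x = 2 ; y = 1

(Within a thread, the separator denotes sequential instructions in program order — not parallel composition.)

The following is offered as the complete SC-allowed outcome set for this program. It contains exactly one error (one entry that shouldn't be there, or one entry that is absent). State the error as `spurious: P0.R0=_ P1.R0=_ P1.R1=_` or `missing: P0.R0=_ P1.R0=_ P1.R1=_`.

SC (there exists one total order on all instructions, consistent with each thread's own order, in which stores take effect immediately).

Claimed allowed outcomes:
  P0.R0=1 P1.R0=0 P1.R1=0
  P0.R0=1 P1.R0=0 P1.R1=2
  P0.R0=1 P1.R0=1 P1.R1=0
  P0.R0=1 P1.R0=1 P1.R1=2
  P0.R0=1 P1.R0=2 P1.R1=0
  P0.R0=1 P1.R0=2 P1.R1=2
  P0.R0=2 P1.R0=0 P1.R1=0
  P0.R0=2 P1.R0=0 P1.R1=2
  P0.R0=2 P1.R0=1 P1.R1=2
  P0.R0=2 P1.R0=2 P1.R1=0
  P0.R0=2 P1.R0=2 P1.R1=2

outcome vector order: (P0.R0,P1.R0,P1.R1)
under SC → <1 0 0> <1 0 2> <1 1 2> <1 2 0> <1 2 2> <2 0 0> <2 0 2> <2 1 2> <2 2 0> <2 2 2>
claimed∖SC = {<1 1 0>}

spurious: P0.R0=1 P1.R0=1 P1.R1=0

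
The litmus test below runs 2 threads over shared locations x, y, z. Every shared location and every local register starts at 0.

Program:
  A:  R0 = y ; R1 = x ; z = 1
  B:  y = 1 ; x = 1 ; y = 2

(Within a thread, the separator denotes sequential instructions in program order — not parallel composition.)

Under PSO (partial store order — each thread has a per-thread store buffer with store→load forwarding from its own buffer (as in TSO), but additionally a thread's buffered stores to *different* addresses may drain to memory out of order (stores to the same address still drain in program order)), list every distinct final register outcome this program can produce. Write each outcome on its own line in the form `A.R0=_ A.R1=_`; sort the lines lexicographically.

outcome vector order: (A.R0,A.R1)
|PSO outcomes| = 6

A.R0=0 A.R1=0
A.R0=0 A.R1=1
A.R0=1 A.R1=0
A.R0=1 A.R1=1
A.R0=2 A.R1=0
A.R0=2 A.R1=1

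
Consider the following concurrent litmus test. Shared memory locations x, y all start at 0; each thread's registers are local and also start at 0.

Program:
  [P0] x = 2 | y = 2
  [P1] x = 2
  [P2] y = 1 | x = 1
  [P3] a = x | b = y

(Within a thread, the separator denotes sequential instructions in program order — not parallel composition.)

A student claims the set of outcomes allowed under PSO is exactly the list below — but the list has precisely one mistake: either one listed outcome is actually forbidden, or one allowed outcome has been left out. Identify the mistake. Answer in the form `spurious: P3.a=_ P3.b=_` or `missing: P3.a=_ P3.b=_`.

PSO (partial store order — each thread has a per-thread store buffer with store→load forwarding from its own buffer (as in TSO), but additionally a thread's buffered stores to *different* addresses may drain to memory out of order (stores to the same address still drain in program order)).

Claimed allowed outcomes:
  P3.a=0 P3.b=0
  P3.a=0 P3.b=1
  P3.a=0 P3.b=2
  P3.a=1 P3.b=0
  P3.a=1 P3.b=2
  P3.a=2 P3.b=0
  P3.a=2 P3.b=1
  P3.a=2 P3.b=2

outcome vector order: (P3.a,P3.b)
under PSO → (0,0) (0,1) (0,2) (1,0) (1,1) (1,2) (2,0) (2,1) (2,2)
PSO∖claimed = {(1,1)}

missing: P3.a=1 P3.b=1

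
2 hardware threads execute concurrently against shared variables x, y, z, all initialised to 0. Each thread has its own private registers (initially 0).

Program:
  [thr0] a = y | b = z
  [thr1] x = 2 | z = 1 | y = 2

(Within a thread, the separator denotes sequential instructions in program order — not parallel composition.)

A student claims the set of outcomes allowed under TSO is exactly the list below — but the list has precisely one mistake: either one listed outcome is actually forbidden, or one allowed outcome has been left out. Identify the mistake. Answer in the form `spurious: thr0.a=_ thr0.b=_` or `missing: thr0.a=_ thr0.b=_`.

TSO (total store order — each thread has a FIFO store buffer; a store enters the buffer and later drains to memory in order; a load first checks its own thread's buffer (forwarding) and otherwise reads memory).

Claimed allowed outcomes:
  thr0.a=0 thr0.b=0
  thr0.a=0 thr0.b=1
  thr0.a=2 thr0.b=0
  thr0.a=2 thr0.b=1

outcome vector order: (thr0.a,thr0.b)
[TSO] allowed = {(0,0); (0,1); (2,1)}
claimed∖TSO = {(2,0)}

spurious: thr0.a=2 thr0.b=0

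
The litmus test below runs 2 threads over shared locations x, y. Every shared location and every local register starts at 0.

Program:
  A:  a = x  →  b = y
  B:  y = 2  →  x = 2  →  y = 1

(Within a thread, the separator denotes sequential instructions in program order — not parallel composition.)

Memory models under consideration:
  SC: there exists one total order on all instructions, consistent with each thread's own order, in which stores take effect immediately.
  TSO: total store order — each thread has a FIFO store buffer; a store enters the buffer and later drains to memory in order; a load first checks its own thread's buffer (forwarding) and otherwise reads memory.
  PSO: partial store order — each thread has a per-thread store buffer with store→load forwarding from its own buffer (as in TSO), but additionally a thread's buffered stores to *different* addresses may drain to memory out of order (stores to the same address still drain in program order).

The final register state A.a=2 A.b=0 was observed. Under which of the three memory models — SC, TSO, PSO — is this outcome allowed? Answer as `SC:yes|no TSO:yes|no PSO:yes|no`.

SC:no TSO:no PSO:yes

outcome vector order: (A.a,A.b)
under SC → (0,0) (0,1) (0,2) (2,1) (2,2)
under TSO → (0,0) (0,1) (0,2) (2,1) (2,2)
under PSO → (0,0) (0,1) (0,2) (2,0) (2,1) (2,2)
target (2,0) ∈ {PSO}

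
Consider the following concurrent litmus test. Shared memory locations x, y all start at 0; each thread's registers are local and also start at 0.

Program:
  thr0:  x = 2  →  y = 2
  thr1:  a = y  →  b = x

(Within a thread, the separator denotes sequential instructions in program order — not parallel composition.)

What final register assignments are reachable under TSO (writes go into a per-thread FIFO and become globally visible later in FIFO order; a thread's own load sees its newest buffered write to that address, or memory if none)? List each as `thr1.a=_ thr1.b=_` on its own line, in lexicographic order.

outcome vector order: (thr1.a,thr1.b)
|TSO outcomes| = 3

thr1.a=0 thr1.b=0
thr1.a=0 thr1.b=2
thr1.a=2 thr1.b=2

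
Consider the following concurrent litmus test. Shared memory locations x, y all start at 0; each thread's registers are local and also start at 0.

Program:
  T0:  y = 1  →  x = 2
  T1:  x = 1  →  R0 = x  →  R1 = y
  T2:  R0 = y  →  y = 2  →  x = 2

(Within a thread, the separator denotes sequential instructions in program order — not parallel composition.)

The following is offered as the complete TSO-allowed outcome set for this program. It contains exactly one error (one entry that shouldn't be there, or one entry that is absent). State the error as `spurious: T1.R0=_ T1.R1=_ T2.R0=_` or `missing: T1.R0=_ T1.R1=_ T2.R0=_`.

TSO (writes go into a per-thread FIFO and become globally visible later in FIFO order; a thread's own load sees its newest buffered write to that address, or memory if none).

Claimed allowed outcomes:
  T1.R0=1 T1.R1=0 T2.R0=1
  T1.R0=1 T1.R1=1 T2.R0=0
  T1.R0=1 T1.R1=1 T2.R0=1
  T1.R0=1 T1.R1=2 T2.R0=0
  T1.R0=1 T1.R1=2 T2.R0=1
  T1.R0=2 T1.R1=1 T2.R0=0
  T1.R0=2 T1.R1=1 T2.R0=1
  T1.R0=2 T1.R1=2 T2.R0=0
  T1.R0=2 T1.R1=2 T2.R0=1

outcome vector order: (T1.R0,T1.R1,T2.R0)
[TSO] allowed = {100, 101, 110, 111, 120, 121, 210, 211, 220, 221}
TSO∖claimed = {100}

missing: T1.R0=1 T1.R1=0 T2.R0=0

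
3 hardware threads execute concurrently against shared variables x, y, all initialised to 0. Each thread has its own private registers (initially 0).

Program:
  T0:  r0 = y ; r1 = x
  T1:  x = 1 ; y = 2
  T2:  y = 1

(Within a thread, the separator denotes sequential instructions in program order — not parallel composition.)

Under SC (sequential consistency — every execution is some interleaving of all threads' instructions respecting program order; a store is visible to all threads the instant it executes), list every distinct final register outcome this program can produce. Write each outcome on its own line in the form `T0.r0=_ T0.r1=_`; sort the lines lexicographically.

outcome vector order: (T0.r0,T0.r1)
|SC outcomes| = 5

T0.r0=0 T0.r1=0
T0.r0=0 T0.r1=1
T0.r0=1 T0.r1=0
T0.r0=1 T0.r1=1
T0.r0=2 T0.r1=1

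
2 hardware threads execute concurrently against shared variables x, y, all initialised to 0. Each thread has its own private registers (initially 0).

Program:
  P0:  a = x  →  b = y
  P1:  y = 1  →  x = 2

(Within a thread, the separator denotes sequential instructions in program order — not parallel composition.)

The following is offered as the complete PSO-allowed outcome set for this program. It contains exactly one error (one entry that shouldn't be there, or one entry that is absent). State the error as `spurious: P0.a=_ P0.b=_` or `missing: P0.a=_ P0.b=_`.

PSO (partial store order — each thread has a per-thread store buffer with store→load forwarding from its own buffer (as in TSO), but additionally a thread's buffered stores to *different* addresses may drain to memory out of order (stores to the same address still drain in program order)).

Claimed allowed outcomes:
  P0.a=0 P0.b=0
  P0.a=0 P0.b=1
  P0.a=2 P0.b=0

outcome vector order: (P0.a,P0.b)
[PSO] allowed = {00 01 20 21}
PSO∖claimed = {21}

missing: P0.a=2 P0.b=1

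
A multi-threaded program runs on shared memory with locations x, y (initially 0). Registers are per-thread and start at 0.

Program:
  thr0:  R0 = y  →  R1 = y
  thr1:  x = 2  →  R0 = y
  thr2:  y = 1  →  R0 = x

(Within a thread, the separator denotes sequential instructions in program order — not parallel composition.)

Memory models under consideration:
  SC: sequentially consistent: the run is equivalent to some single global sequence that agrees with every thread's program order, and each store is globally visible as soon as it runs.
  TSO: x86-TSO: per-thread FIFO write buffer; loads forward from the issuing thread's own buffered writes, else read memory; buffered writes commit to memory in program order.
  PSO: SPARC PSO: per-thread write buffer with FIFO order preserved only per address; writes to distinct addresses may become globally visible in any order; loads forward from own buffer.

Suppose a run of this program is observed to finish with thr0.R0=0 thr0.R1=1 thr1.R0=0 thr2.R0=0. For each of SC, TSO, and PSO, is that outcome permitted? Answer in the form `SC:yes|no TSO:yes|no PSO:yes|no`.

SC:no TSO:yes PSO:yes

outcome vector order: (thr0.R0,thr0.R1,thr1.R0,thr2.R0)
SC: 9 outcomes — {0002 0010 0012 0102 0110 0112 1102 1110 1112}
TSO: 12 outcomes — {0000 0002 0010 0012 0100 0102 0110 0112 1100 1102 1110 1112}
PSO: 12 outcomes — {0000 0002 0010 0012 0100 0102 0110 0112 1100 1102 1110 1112}
target 0100 ∈ {TSO,PSO}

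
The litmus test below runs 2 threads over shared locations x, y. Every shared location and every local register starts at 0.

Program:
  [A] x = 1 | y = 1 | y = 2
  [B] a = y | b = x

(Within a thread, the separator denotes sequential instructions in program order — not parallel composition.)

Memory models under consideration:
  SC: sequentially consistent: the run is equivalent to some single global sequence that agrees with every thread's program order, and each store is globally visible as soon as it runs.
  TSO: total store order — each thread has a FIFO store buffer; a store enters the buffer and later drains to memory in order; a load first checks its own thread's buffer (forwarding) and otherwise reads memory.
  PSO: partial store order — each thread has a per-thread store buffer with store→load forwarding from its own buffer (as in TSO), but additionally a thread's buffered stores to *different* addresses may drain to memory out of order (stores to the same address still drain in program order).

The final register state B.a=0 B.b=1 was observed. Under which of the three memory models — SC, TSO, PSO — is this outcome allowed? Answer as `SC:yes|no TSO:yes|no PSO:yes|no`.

outcome vector order: (B.a,B.b)
under SC → <0 0>; <0 1>; <1 1>; <2 1>
under TSO → <0 0>; <0 1>; <1 1>; <2 1>
under PSO → <0 0>; <0 1>; <1 0>; <1 1>; <2 0>; <2 1>
target <0 1> ∈ {SC,TSO,PSO}

SC:yes TSO:yes PSO:yes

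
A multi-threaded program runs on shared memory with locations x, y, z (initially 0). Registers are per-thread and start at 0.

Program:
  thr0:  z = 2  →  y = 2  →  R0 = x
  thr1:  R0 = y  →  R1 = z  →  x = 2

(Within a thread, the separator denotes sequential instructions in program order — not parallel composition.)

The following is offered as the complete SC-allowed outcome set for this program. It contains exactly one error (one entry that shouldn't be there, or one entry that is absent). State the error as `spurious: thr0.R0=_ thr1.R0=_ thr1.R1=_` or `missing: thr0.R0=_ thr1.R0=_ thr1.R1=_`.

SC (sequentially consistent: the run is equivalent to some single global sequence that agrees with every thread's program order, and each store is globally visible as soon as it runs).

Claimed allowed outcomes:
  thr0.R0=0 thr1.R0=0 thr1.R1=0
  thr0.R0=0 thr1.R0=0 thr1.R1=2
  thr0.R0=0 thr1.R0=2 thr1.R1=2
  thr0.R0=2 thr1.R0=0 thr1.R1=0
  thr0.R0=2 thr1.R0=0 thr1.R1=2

missing: thr0.R0=2 thr1.R0=2 thr1.R1=2

outcome vector order: (thr0.R0,thr1.R0,thr1.R1)
[SC] allowed = {000; 002; 022; 200; 202; 222}
SC∖claimed = {222}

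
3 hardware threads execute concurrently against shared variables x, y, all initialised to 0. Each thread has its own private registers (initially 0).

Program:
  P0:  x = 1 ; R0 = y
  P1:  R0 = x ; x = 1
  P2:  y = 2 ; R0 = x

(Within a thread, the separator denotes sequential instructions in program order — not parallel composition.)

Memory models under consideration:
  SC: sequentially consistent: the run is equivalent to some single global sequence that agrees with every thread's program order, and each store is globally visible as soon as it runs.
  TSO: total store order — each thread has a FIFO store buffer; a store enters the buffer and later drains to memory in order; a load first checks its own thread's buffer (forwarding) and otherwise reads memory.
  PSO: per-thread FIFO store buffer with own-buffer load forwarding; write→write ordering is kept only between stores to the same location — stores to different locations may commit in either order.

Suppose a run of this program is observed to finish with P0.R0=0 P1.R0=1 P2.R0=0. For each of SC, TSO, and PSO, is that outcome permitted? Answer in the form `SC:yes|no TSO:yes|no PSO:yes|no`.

SC:no TSO:yes PSO:yes

outcome vector order: (P0.R0,P1.R0,P2.R0)
SC: 6 outcomes — {0/0/1; 0/1/1; 2/0/0; 2/0/1; 2/1/0; 2/1/1}
TSO: 8 outcomes — {0/0/0; 0/0/1; 0/1/0; 0/1/1; 2/0/0; 2/0/1; 2/1/0; 2/1/1}
PSO: 8 outcomes — {0/0/0; 0/0/1; 0/1/0; 0/1/1; 2/0/0; 2/0/1; 2/1/0; 2/1/1}
target 0/1/0 ∈ {TSO,PSO}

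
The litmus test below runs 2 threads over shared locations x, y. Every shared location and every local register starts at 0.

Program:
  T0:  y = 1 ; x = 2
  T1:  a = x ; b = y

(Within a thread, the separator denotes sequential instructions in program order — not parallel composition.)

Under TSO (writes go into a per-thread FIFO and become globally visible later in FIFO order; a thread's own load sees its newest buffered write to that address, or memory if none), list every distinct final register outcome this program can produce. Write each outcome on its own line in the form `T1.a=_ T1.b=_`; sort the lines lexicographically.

T1.a=0 T1.b=0
T1.a=0 T1.b=1
T1.a=2 T1.b=1

outcome vector order: (T1.a,T1.b)
|TSO outcomes| = 3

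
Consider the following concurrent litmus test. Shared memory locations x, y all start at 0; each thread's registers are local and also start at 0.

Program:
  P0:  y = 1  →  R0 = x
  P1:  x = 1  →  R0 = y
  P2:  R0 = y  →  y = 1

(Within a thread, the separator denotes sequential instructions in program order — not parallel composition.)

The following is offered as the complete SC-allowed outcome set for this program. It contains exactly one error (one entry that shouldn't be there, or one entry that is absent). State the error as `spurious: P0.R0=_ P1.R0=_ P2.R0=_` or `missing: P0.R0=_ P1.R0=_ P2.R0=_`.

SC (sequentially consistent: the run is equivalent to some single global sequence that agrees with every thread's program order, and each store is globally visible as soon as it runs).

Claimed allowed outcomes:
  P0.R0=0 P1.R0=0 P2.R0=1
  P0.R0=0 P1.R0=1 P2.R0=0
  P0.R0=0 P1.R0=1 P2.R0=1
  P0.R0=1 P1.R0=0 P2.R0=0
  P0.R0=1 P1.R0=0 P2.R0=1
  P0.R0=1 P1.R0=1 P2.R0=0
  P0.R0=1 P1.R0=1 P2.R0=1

outcome vector order: (P0.R0,P1.R0,P2.R0)
under SC → 010 011 100 101 110 111
claimed∖SC = {001}

spurious: P0.R0=0 P1.R0=0 P2.R0=1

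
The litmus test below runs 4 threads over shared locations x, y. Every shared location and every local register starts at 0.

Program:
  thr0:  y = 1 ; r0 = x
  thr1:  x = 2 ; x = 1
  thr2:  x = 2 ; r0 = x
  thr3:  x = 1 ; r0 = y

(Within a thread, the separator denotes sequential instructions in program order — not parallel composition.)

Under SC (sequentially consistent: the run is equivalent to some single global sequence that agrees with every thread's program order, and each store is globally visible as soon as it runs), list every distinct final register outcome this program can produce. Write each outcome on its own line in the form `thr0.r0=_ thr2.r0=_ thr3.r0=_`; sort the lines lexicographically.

thr0.r0=0 thr2.r0=1 thr3.r0=1
thr0.r0=0 thr2.r0=2 thr3.r0=1
thr0.r0=1 thr2.r0=1 thr3.r0=0
thr0.r0=1 thr2.r0=1 thr3.r0=1
thr0.r0=1 thr2.r0=2 thr3.r0=0
thr0.r0=1 thr2.r0=2 thr3.r0=1
thr0.r0=2 thr2.r0=1 thr3.r0=0
thr0.r0=2 thr2.r0=1 thr3.r0=1
thr0.r0=2 thr2.r0=2 thr3.r0=0
thr0.r0=2 thr2.r0=2 thr3.r0=1

outcome vector order: (thr0.r0,thr2.r0,thr3.r0)
|SC outcomes| = 10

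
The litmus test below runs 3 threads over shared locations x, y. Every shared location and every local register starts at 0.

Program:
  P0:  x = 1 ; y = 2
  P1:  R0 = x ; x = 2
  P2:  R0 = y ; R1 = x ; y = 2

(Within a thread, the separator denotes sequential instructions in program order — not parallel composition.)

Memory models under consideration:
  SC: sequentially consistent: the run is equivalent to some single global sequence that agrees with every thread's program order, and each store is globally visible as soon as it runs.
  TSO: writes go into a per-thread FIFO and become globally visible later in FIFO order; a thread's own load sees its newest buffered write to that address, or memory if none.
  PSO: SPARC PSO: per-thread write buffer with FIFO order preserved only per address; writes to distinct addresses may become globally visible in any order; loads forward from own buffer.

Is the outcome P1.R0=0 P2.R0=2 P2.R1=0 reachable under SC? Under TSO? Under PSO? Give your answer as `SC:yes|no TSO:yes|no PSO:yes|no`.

SC:no TSO:no PSO:yes

outcome vector order: (P1.R0,P2.R0,P2.R1)
[SC] allowed = {0/0/0; 0/0/1; 0/0/2; 0/2/1; 0/2/2; 1/0/0; 1/0/1; 1/0/2; 1/2/1; 1/2/2}
[TSO] allowed = {0/0/0; 0/0/1; 0/0/2; 0/2/1; 0/2/2; 1/0/0; 1/0/1; 1/0/2; 1/2/1; 1/2/2}
[PSO] allowed = {0/0/0; 0/0/1; 0/0/2; 0/2/0; 0/2/1; 0/2/2; 1/0/0; 1/0/1; 1/0/2; 1/2/0; 1/2/1; 1/2/2}
target 0/2/0 ∈ {PSO}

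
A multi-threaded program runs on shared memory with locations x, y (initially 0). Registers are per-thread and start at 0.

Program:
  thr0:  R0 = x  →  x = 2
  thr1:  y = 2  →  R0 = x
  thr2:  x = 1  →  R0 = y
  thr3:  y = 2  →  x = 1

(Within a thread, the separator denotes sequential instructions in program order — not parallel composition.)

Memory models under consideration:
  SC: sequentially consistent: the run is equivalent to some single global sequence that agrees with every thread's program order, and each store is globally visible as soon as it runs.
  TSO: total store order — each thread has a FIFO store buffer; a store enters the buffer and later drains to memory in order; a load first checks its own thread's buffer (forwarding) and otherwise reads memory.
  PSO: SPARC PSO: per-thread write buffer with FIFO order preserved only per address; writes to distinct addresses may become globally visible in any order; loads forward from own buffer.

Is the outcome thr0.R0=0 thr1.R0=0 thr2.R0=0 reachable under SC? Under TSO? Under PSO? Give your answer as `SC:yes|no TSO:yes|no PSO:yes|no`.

SC:no TSO:yes PSO:yes

outcome vector order: (thr0.R0,thr1.R0,thr2.R0)
under SC → 002 010 012 020 022 102 110 112 120 122
under TSO → 000 002 010 012 020 022 100 102 110 112 120 122
under PSO → 000 002 010 012 020 022 100 102 110 112 120 122
target 000 ∈ {TSO,PSO}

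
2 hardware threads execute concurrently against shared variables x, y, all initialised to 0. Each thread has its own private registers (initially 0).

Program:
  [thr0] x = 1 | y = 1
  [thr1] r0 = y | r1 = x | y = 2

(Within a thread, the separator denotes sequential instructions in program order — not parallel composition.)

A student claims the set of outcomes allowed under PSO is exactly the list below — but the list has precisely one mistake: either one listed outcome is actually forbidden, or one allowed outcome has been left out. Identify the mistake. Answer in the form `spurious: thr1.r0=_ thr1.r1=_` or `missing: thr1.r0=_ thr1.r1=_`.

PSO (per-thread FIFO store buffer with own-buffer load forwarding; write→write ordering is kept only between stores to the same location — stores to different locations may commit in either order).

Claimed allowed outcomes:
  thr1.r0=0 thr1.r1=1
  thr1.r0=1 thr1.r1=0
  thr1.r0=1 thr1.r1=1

outcome vector order: (thr1.r0,thr1.r1)
PSO: 4 outcomes — {(0,0); (0,1); (1,0); (1,1)}
PSO∖claimed = {(0,0)}

missing: thr1.r0=0 thr1.r1=0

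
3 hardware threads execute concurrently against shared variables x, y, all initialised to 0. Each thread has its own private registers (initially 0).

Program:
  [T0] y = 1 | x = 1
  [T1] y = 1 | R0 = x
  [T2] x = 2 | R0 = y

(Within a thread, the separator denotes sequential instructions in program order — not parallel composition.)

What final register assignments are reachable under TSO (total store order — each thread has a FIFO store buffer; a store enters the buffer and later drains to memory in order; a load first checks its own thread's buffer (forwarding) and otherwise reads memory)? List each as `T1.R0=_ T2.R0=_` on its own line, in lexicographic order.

outcome vector order: (T1.R0,T2.R0)
|TSO outcomes| = 6

T1.R0=0 T2.R0=0
T1.R0=0 T2.R0=1
T1.R0=1 T2.R0=0
T1.R0=1 T2.R0=1
T1.R0=2 T2.R0=0
T1.R0=2 T2.R0=1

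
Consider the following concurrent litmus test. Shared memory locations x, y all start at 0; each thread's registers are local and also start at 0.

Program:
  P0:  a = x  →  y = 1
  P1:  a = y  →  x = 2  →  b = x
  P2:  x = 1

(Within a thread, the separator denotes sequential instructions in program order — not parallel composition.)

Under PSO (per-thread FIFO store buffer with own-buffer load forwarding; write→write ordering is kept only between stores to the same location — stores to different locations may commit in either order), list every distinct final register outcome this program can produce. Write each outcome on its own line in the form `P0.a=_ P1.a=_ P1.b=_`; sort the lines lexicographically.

outcome vector order: (P0.a,P1.a,P1.b)
|PSO outcomes| = 9

P0.a=0 P1.a=0 P1.b=1
P0.a=0 P1.a=0 P1.b=2
P0.a=0 P1.a=1 P1.b=1
P0.a=0 P1.a=1 P1.b=2
P0.a=1 P1.a=0 P1.b=1
P0.a=1 P1.a=0 P1.b=2
P0.a=1 P1.a=1 P1.b=2
P0.a=2 P1.a=0 P1.b=1
P0.a=2 P1.a=0 P1.b=2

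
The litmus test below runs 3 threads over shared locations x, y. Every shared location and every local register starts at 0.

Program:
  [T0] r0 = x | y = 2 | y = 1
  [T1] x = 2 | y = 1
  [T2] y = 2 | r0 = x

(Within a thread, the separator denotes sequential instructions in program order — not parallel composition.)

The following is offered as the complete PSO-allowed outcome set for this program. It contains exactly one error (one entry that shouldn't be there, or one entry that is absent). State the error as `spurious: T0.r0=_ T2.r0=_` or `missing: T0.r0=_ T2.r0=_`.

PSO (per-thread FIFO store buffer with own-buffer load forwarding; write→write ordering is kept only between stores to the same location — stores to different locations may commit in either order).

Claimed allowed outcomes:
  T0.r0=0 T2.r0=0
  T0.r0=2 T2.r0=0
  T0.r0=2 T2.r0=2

outcome vector order: (T0.r0,T2.r0)
under PSO → (0,0), (0,2), (2,0), (2,2)
PSO∖claimed = {(0,2)}

missing: T0.r0=0 T2.r0=2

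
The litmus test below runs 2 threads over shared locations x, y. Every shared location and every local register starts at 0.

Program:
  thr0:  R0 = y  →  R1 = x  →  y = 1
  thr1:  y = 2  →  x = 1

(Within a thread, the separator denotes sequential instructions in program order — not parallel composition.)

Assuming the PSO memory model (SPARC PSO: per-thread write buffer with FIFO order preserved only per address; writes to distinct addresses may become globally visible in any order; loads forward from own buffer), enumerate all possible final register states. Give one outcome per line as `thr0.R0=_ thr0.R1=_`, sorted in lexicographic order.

outcome vector order: (thr0.R0,thr0.R1)
|PSO outcomes| = 4

thr0.R0=0 thr0.R1=0
thr0.R0=0 thr0.R1=1
thr0.R0=2 thr0.R1=0
thr0.R0=2 thr0.R1=1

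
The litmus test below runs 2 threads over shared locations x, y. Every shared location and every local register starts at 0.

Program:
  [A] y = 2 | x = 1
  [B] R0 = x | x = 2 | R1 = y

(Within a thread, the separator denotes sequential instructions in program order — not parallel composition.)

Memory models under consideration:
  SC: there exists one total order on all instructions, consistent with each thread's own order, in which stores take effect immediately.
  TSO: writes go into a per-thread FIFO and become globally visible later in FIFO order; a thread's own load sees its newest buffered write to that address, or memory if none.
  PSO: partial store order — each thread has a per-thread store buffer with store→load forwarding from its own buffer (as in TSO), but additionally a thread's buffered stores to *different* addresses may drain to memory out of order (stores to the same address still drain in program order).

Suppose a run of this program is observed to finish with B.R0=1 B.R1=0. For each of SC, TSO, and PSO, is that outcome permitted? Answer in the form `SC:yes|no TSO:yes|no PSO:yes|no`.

SC:no TSO:no PSO:yes

outcome vector order: (B.R0,B.R1)
SC: 3 outcomes — {00, 02, 12}
TSO: 3 outcomes — {00, 02, 12}
PSO: 4 outcomes — {00, 02, 10, 12}
target 10 ∈ {PSO}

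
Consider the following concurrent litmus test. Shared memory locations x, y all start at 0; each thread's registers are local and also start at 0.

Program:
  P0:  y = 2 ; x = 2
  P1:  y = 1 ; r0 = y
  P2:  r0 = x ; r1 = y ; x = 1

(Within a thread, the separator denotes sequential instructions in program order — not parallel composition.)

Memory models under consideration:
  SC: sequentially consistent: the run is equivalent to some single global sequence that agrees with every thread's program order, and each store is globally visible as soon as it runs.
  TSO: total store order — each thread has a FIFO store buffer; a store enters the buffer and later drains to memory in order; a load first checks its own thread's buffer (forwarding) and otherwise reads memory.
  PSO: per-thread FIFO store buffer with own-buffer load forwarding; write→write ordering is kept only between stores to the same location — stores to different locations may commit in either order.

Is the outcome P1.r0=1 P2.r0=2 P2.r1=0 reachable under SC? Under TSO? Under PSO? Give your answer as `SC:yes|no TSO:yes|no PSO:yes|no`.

SC:no TSO:no PSO:yes

outcome vector order: (P1.r0,P2.r0,P2.r1)
under SC → <1 0 0> <1 0 1> <1 0 2> <1 2 1> <1 2 2> <2 0 0> <2 0 1> <2 0 2> <2 2 2>
under TSO → <1 0 0> <1 0 1> <1 0 2> <1 2 1> <1 2 2> <2 0 0> <2 0 1> <2 0 2> <2 2 2>
under PSO → <1 0 0> <1 0 1> <1 0 2> <1 2 0> <1 2 1> <1 2 2> <2 0 0> <2 0 1> <2 0 2> <2 2 0> <2 2 1> <2 2 2>
target <1 2 0> ∈ {PSO}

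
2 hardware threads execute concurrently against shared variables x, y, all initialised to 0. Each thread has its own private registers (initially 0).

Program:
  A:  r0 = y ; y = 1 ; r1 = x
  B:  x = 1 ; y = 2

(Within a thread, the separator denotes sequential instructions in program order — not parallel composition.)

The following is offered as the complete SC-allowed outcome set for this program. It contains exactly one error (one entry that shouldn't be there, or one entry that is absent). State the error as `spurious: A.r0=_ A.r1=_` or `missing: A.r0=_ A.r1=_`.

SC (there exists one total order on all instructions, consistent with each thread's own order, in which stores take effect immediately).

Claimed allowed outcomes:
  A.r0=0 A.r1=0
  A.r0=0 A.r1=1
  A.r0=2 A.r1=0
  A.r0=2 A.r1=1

spurious: A.r0=2 A.r1=0

outcome vector order: (A.r0,A.r1)
under SC → 0/0, 0/1, 2/1
claimed∖SC = {2/0}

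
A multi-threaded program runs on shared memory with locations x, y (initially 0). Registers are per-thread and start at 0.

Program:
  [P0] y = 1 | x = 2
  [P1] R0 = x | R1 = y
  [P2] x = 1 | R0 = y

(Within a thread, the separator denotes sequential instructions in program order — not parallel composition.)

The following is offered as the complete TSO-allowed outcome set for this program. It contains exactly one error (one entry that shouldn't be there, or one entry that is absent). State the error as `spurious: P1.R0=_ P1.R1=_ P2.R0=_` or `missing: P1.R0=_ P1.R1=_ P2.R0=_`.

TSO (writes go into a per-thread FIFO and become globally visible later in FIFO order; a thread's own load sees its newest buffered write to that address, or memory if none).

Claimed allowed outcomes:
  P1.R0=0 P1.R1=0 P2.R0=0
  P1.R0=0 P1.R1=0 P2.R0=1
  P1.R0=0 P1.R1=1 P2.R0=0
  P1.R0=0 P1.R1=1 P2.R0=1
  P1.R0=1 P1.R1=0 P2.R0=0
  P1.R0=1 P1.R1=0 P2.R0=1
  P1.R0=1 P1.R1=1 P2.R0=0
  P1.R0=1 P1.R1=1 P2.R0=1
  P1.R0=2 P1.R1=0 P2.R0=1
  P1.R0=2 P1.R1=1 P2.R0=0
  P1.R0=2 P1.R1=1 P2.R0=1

spurious: P1.R0=2 P1.R1=0 P2.R0=1

outcome vector order: (P1.R0,P1.R1,P2.R0)
TSO (10): 0/0/0, 0/0/1, 0/1/0, 0/1/1, 1/0/0, 1/0/1, 1/1/0, 1/1/1, 2/1/0, 2/1/1
claimed∖TSO = {2/0/1}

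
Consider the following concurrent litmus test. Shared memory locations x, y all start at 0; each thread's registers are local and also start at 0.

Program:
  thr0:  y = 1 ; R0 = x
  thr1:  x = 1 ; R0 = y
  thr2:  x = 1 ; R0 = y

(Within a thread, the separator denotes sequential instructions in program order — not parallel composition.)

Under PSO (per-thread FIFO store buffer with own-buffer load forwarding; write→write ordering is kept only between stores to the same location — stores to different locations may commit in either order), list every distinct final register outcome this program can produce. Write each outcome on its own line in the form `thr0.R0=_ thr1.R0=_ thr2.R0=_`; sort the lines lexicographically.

thr0.R0=0 thr1.R0=0 thr2.R0=0
thr0.R0=0 thr1.R0=0 thr2.R0=1
thr0.R0=0 thr1.R0=1 thr2.R0=0
thr0.R0=0 thr1.R0=1 thr2.R0=1
thr0.R0=1 thr1.R0=0 thr2.R0=0
thr0.R0=1 thr1.R0=0 thr2.R0=1
thr0.R0=1 thr1.R0=1 thr2.R0=0
thr0.R0=1 thr1.R0=1 thr2.R0=1

outcome vector order: (thr0.R0,thr1.R0,thr2.R0)
|PSO outcomes| = 8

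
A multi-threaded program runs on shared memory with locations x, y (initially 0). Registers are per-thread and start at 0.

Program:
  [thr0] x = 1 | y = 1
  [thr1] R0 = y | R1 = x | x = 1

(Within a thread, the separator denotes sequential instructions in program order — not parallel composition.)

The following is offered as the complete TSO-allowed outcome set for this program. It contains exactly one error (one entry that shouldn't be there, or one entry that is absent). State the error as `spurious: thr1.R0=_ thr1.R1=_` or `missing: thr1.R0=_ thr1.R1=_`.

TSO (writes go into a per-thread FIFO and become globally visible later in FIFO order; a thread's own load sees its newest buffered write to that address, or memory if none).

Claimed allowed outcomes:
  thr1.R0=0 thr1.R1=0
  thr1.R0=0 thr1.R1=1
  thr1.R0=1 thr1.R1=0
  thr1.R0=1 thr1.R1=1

spurious: thr1.R0=1 thr1.R1=0

outcome vector order: (thr1.R0,thr1.R1)
[TSO] allowed = {(0,0); (0,1); (1,1)}
claimed∖TSO = {(1,0)}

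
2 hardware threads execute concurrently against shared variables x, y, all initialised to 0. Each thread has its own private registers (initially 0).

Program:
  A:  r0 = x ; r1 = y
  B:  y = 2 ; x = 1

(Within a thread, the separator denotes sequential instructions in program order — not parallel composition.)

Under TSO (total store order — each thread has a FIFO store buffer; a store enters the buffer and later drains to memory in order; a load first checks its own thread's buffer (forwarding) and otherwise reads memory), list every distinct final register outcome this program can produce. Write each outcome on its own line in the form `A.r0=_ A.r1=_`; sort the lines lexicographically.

A.r0=0 A.r1=0
A.r0=0 A.r1=2
A.r0=1 A.r1=2

outcome vector order: (A.r0,A.r1)
|TSO outcomes| = 3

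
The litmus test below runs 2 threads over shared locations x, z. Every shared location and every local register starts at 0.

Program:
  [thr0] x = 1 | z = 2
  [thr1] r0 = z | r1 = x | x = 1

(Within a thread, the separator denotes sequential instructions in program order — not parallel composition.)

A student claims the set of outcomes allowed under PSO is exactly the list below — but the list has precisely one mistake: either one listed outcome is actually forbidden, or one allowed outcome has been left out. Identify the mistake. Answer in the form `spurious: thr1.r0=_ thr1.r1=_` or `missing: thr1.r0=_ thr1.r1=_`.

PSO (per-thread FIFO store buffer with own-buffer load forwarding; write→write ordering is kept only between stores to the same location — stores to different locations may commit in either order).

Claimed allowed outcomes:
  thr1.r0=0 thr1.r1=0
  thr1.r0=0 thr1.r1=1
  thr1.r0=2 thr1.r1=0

outcome vector order: (thr1.r0,thr1.r1)
PSO: 4 outcomes — {00 01 20 21}
PSO∖claimed = {21}

missing: thr1.r0=2 thr1.r1=1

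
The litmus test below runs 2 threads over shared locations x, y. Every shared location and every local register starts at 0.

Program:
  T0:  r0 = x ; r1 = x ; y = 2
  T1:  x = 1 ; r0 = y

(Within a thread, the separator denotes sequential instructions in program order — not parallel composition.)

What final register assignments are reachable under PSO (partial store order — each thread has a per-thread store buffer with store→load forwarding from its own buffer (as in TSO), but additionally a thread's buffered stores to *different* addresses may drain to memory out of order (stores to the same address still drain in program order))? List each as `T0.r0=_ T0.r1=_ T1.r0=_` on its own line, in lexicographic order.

T0.r0=0 T0.r1=0 T1.r0=0
T0.r0=0 T0.r1=0 T1.r0=2
T0.r0=0 T0.r1=1 T1.r0=0
T0.r0=0 T0.r1=1 T1.r0=2
T0.r0=1 T0.r1=1 T1.r0=0
T0.r0=1 T0.r1=1 T1.r0=2

outcome vector order: (T0.r0,T0.r1,T1.r0)
|PSO outcomes| = 6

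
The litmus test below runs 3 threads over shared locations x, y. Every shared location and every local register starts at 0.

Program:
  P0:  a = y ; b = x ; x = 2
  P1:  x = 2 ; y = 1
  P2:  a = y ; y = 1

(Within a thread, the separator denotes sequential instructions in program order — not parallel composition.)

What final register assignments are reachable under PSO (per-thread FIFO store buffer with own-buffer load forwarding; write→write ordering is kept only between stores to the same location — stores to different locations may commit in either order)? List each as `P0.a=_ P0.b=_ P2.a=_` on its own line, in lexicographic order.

outcome vector order: (P0.a,P0.b,P2.a)
|PSO outcomes| = 8

P0.a=0 P0.b=0 P2.a=0
P0.a=0 P0.b=0 P2.a=1
P0.a=0 P0.b=2 P2.a=0
P0.a=0 P0.b=2 P2.a=1
P0.a=1 P0.b=0 P2.a=0
P0.a=1 P0.b=0 P2.a=1
P0.a=1 P0.b=2 P2.a=0
P0.a=1 P0.b=2 P2.a=1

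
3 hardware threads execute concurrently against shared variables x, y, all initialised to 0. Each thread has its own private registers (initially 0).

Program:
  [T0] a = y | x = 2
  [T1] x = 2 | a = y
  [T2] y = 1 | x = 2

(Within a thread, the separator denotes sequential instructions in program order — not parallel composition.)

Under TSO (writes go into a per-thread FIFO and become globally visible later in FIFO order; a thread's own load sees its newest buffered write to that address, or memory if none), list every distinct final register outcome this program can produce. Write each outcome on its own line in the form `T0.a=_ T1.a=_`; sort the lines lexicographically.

T0.a=0 T1.a=0
T0.a=0 T1.a=1
T0.a=1 T1.a=0
T0.a=1 T1.a=1

outcome vector order: (T0.a,T1.a)
|TSO outcomes| = 4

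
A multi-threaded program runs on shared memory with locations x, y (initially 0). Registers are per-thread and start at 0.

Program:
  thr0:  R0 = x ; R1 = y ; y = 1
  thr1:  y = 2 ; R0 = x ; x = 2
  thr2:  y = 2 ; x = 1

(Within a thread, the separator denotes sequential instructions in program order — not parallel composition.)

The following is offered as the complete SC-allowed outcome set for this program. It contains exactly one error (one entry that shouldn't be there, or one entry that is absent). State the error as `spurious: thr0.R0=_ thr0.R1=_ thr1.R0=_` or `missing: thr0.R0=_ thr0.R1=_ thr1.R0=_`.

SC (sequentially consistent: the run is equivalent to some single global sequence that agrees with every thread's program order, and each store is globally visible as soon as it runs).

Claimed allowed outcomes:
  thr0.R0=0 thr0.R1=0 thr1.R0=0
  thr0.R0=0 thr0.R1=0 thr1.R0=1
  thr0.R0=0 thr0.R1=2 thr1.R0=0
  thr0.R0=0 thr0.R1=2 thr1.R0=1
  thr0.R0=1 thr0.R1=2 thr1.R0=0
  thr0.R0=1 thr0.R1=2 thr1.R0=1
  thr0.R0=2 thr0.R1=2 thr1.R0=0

missing: thr0.R0=2 thr0.R1=2 thr1.R0=1

outcome vector order: (thr0.R0,thr0.R1,thr1.R0)
under SC → 0/0/0 0/0/1 0/2/0 0/2/1 1/2/0 1/2/1 2/2/0 2/2/1
SC∖claimed = {2/2/1}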